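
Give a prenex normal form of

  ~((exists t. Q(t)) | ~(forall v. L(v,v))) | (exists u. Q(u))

Push ¬ through the quantifiers and connectives to reach negation normal form:
  (forall t. ~Q(t)) & (forall v. L(v,v)) | (exists u. Q(u))
All bound variables are already distinct, so no renaming is needed.
Pull the quantifiers to the front (each side's bound variable is not free in the other side):
  forall t. forall v. exists u. (~Q(t) & L(v,v) | Q(u))

forall t. forall v. exists u. (~Q(t) & L(v,v) | Q(u))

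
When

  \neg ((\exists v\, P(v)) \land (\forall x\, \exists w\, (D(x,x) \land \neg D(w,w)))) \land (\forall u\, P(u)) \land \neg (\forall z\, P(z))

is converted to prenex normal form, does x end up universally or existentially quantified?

existential

Move each ¬ inward, flipping quantifiers it crosses:
  ((\forall v\, \neg P(v)) \lor (\exists x\, \forall w\, (\neg D(x,x) \lor D(w,w)))) \land (\forall u\, P(u)) \land (\exists z\, \neg P(z))
Extract every quantifier outward, since the variables are now distinct and don't occur free across branches:
  \forall v\, \exists x\, \forall w\, \forall u\, \exists z\, ((\neg P(v) \lor \neg D(x,x) \lor D(w,w)) \land P(u) \land \neg P(z))
The quantifier \forall x sits under an odd number of negations, so it flips to \exists x.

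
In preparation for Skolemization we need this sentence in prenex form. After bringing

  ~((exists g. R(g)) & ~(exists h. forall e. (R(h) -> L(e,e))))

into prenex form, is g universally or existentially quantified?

Eliminate → and ↔ using ¬ and ∨.
  ~((exists g. R(g)) & ~(exists h. forall e. (~R(h) | L(e,e))))
Push ¬ through the quantifiers and connectives to reach negation normal form:
  (forall g. ~R(g)) | (exists h. forall e. (~R(h) | L(e,e)))
All bound variables are already distinct, so no renaming is needed.
Pull the quantifiers to the front (each side's bound variable is not free in the other side):
  forall g. exists h. forall e. (~R(g) | ~R(h) | L(e,e))
The quantifier exists g sits under an odd number of negations (counting the antecedent side of each →), so it flips to forall g.

universal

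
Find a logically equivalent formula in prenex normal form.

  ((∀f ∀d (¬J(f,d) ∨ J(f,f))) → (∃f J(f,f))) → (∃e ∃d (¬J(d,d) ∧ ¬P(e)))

Eliminate → and ↔ using ¬ and ∨.
  ¬(¬(∀f ∀d (¬J(f,d) ∨ J(f,f))) ∨ (∃f J(f,f))) ∨ (∃e ∃d (¬J(d,d) ∧ ¬P(e)))
Push ¬ through the quantifiers and connectives to reach negation normal form:
  (∀f ∀d (¬J(f,d) ∨ J(f,f))) ∧ (∀f ¬J(f,f)) ∨ (∃e ∃d (¬J(d,d) ∧ ¬P(e)))
Rename bound variables to avoid capture: f↦v1, d↦w1.
  (∀f ∀d (¬J(f,d) ∨ J(f,f))) ∧ (∀v1 ¬J(v1,v1)) ∨ (∃e ∃w1 (¬J(w1,w1) ∧ ¬P(e)))
Finally move all quantifiers to the prefix:
  ∀f ∀d ∀v1 ∃e ∃w1 ((¬J(f,d) ∨ J(f,f)) ∧ ¬J(v1,v1) ∨ ¬J(w1,w1) ∧ ¬P(e))

∀f ∀d ∀v1 ∃e ∃w1 ((¬J(f,d) ∨ J(f,f)) ∧ ¬J(v1,v1) ∨ ¬J(w1,w1) ∧ ¬P(e))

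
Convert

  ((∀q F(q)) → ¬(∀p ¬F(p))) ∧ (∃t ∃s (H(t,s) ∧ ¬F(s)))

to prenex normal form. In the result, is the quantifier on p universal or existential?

existential

First replace A → B with ¬A ∨ B.
  (¬(∀q F(q)) ∨ ¬(∀p ¬F(p))) ∧ (∃t ∃s (H(t,s) ∧ ¬F(s)))
Push ¬ through the quantifiers and connectives to reach negation normal form:
  ((∃q ¬F(q)) ∨ (∃p F(p))) ∧ (∃t ∃s (H(t,s) ∧ ¬F(s)))
All bound variables are already distinct, so no renaming is needed.
Extract every quantifier outward, since the variables are now distinct and don't occur free across branches:
  ∃q ∃p ∃t ∃s ((¬F(q) ∨ F(p)) ∧ H(t,s) ∧ ¬F(s))
The quantifier ∀p sits under an odd number of negations (counting the antecedent side of each →), so it flips to ∃p.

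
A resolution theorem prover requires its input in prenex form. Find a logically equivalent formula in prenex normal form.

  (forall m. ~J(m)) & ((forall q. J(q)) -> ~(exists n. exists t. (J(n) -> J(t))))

Eliminate → and ↔ using ¬ and ∨.
  (forall m. ~J(m)) & (~(forall q. J(q)) | ~(exists n. exists t. (~J(n) | J(t))))
Drive negations inward (¬∀x A ≡ ∃x ¬A, ¬∃x A ≡ ∀x ¬A, De Morgan for ∧/∨):
  (forall m. ~J(m)) & ((exists q. ~J(q)) | (forall n. forall t. (J(n) & ~J(t))))
Extract every quantifier outward, since the variables are now distinct and don't occur free across branches:
  forall m. exists q. forall n. forall t. (~J(m) & (~J(q) | J(n) & ~J(t)))

forall m. exists q. forall n. forall t. (~J(m) & (~J(q) | J(n) & ~J(t)))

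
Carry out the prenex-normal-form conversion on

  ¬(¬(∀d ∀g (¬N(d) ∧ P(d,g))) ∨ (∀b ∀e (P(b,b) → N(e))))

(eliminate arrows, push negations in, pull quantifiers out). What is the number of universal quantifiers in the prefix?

2

Rewrite implications/biconditionals: A → B as ¬A ∨ B.
  ¬(¬(∀d ∀g (¬N(d) ∧ P(d,g))) ∨ (∀b ∀e (¬P(b,b) ∨ N(e))))
Move each ¬ inward, flipping quantifiers it crosses:
  (∀d ∀g (¬N(d) ∧ P(d,g))) ∧ (∃b ∃e (P(b,b) ∧ ¬N(e)))
Finally move all quantifiers to the prefix:
  ∀d ∀g ∃b ∃e (¬N(d) ∧ P(d,g) ∧ P(b,b) ∧ ¬N(e))
The prefix is ∀d ∀g ∃b ∃e: 2 universal, 2 existential.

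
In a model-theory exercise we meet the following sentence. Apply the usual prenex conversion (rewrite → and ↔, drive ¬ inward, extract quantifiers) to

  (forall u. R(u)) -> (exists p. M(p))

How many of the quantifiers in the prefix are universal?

0

First replace A → B with ¬A ∨ B.
  ~(forall u. R(u)) | (exists p. M(p))
Push ¬ through the quantifiers and connectives to reach negation normal form:
  (exists u. ~R(u)) | (exists p. M(p))
All bound variables are already distinct, so no renaming is needed.
Extract every quantifier outward, since the variables are now distinct and don't occur free across branches:
  exists u. exists p. (~R(u) | M(p))
The prefix is exists u exists p: 0 universal, 2 existential.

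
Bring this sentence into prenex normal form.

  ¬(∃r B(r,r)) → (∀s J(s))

Eliminate → and ↔ using ¬ and ∨.
  ¬¬(∃r B(r,r)) ∨ (∀s J(s))
Drive negations inward (¬∀x A ≡ ∃x ¬A, ¬∃x A ≡ ∀x ¬A, De Morgan for ∧/∨):
  (∃r B(r,r)) ∨ (∀s J(s))
All bound variables are already distinct, so no renaming is needed.
Finally move all quantifiers to the prefix:
  ∃r ∀s (B(r,r) ∨ J(s))

∃r ∀s (B(r,r) ∨ J(s))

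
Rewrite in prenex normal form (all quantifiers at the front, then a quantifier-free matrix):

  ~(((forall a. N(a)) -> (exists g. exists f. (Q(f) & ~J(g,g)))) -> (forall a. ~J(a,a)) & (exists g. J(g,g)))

exists a. exists g. exists f. exists z. forall v1. ((~N(a) | Q(f) & ~J(g,g)) & (J(z,z) | ~J(v1,v1)))

First replace A → B with ¬A ∨ B.
  ~(~(~(forall a. N(a)) | (exists g. exists f. (Q(f) & ~J(g,g)))) | (forall a. ~J(a,a)) & (exists g. J(g,g)))
Move each ¬ inward, flipping quantifiers it crosses:
  ((exists a. ~N(a)) | (exists g. exists f. (Q(f) & ~J(g,g)))) & ((exists a. J(a,a)) | (forall g. ~J(g,g)))
Give each quantifier a distinct variable: a↦z, g↦v1.
  ((exists a. ~N(a)) | (exists g. exists f. (Q(f) & ~J(g,g)))) & ((exists z. J(z,z)) | (forall v1. ~J(v1,v1)))
Pull the quantifiers to the front (each side's bound variable is not free in the other side):
  exists a. exists g. exists f. exists z. forall v1. ((~N(a) | Q(f) & ~J(g,g)) & (J(z,z) | ~J(v1,v1)))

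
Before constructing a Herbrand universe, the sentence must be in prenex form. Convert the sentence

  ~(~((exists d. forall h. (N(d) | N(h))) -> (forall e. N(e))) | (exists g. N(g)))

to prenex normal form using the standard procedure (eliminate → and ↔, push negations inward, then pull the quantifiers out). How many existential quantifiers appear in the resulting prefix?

1

First replace A → B with ¬A ∨ B.
  ~(~(~(exists d. forall h. (N(d) | N(h))) | (forall e. N(e))) | (exists g. N(g)))
Move each ¬ inward, flipping quantifiers it crosses:
  ((forall d. exists h. (~N(d) & ~N(h))) | (forall e. N(e))) & (forall g. ~N(g))
All bound variables are already distinct, so no renaming is needed.
Extract every quantifier outward, since the variables are now distinct and don't occur free across branches:
  forall d. exists h. forall e. forall g. ((~N(d) & ~N(h) | N(e)) & ~N(g))
The prefix is forall d exists h forall e forall g: 3 universal, 1 existential.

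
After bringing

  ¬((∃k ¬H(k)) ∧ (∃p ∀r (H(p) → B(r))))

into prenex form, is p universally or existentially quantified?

universal

Rewrite implications/biconditionals: A → B as ¬A ∨ B.
  ¬((∃k ¬H(k)) ∧ (∃p ∀r (¬H(p) ∨ B(r))))
Drive negations inward (¬∀x A ≡ ∃x ¬A, ¬∃x A ≡ ∀x ¬A, De Morgan for ∧/∨):
  (∀k H(k)) ∨ (∀p ∃r (H(p) ∧ ¬B(r)))
All bound variables are already distinct, so no renaming is needed.
Extract every quantifier outward, since the variables are now distinct and don't occur free across branches:
  ∀k ∀p ∃r (H(k) ∨ H(p) ∧ ¬B(r))
The quantifier ∃p sits under an odd number of negations (counting the antecedent side of each →), so it flips to ∀p.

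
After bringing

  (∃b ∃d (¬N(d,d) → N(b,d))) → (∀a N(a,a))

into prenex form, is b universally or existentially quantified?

universal

Rewrite implications/biconditionals: A → B as ¬A ∨ B.
  ¬(∃b ∃d (¬¬N(d,d) ∨ N(b,d))) ∨ (∀a N(a,a))
Push ¬ through the quantifiers and connectives to reach negation normal form:
  (∀b ∀d (¬N(d,d) ∧ ¬N(b,d))) ∨ (∀a N(a,a))
All bound variables are already distinct, so no renaming is needed.
Finally move all quantifiers to the prefix:
  ∀b ∀d ∀a (¬N(d,d) ∧ ¬N(b,d) ∨ N(a,a))
The quantifier ∃b sits under an odd number of negations (counting the antecedent side of each →), so it flips to ∀b.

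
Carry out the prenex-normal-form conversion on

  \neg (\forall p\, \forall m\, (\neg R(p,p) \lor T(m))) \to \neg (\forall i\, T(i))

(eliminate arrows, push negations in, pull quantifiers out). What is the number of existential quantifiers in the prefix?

Rewrite implications/biconditionals: A → B as ¬A ∨ B.
  \neg \neg (\forall p\, \forall m\, (\neg R(p,p) \lor T(m))) \lor \neg (\forall i\, T(i))
Move each ¬ inward, flipping quantifiers it crosses:
  (\forall p\, \forall m\, (\neg R(p,p) \lor T(m))) \lor (\exists i\, \neg T(i))
Pull the quantifiers to the front (each side's bound variable is not free in the other side):
  \forall p\, \forall m\, \exists i\, (\neg R(p,p) \lor T(m) \lor \neg T(i))
The prefix is \forall p \forall m \exists i: 2 universal, 1 existential.

1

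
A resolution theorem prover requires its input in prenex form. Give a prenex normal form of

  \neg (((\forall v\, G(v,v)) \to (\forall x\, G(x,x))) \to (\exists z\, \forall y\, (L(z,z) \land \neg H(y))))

\exists v\, \forall x\, \forall z\, \exists y\, ((\neg G(v,v) \lor G(x,x)) \land (\neg L(z,z) \lor H(y)))

Rewrite implications/biconditionals: A → B as ¬A ∨ B.
  \neg (\neg (\neg (\forall v\, G(v,v)) \lor (\forall x\, G(x,x))) \lor (\exists z\, \forall y\, (L(z,z) \land \neg H(y))))
Move each ¬ inward, flipping quantifiers it crosses:
  ((\exists v\, \neg G(v,v)) \lor (\forall x\, G(x,x))) \land (\forall z\, \exists y\, (\neg L(z,z) \lor H(y)))
All bound variables are already distinct, so no renaming is needed.
Pull the quantifiers to the front (each side's bound variable is not free in the other side):
  \exists v\, \forall x\, \forall z\, \exists y\, ((\neg G(v,v) \lor G(x,x)) \land (\neg L(z,z) \lor H(y)))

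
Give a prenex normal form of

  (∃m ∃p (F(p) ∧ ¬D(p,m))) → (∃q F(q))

Eliminate → and ↔ using ¬ and ∨.
  ¬(∃m ∃p (F(p) ∧ ¬D(p,m))) ∨ (∃q F(q))
Move each ¬ inward, flipping quantifiers it crosses:
  (∀m ∀p (¬F(p) ∨ D(p,m))) ∨ (∃q F(q))
All bound variables are already distinct, so no renaming is needed.
Pull the quantifiers to the front (each side's bound variable is not free in the other side):
  ∀m ∀p ∃q (¬F(p) ∨ D(p,m) ∨ F(q))

∀m ∀p ∃q (¬F(p) ∨ D(p,m) ∨ F(q))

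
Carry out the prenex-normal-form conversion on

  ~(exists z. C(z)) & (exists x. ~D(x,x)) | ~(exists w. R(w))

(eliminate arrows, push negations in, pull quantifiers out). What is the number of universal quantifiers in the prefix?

Move each ¬ inward, flipping quantifiers it crosses:
  (forall z. ~C(z)) & (exists x. ~D(x,x)) | (forall w. ~R(w))
All bound variables are already distinct, so no renaming is needed.
Extract every quantifier outward, since the variables are now distinct and don't occur free across branches:
  forall z. exists x. forall w. (~C(z) & ~D(x,x) | ~R(w))
The prefix is forall z exists x forall w: 2 universal, 1 existential.

2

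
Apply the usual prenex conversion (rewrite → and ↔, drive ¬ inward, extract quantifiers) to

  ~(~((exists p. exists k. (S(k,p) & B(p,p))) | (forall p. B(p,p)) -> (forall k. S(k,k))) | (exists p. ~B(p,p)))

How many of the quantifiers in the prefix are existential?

Rewrite implications/biconditionals: A → B as ¬A ∨ B.
  ~(~(~((exists p. exists k. (S(k,p) & B(p,p))) | (forall p. B(p,p))) | (forall k. S(k,k))) | (exists p. ~B(p,p)))
Move each ¬ inward, flipping quantifiers it crosses:
  ((forall p. forall k. (~S(k,p) | ~B(p,p))) & (exists p. ~B(p,p)) | (forall k. S(k,k))) & (forall p. B(p,p))
Standardize variables apart so no two quantifiers bind the same name: p↦s, k↦v, p↦q.
  ((forall p. forall k. (~S(k,p) | ~B(p,p))) & (exists s. ~B(s,s)) | (forall v. S(v,v))) & (forall q. B(q,q))
Pull the quantifiers to the front (each side's bound variable is not free in the other side):
  forall p. forall k. exists s. forall v. forall q. (((~S(k,p) | ~B(p,p)) & ~B(s,s) | S(v,v)) & B(q,q))
The prefix is forall p forall k exists s forall v forall q: 4 universal, 1 existential.

1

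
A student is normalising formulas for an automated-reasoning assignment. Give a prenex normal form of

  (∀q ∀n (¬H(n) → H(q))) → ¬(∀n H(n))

Eliminate → and ↔ using ¬ and ∨.
  ¬(∀q ∀n (¬¬H(n) ∨ H(q))) ∨ ¬(∀n H(n))
Push ¬ through the quantifiers and connectives to reach negation normal form:
  (∃q ∃n (¬H(n) ∧ ¬H(q))) ∨ (∃n ¬H(n))
Rename bound variables to avoid capture: n↦x.
  (∃q ∃n (¬H(n) ∧ ¬H(q))) ∨ (∃x ¬H(x))
Extract every quantifier outward, since the variables are now distinct and don't occur free across branches:
  ∃q ∃n ∃x (¬H(n) ∧ ¬H(q) ∨ ¬H(x))

∃q ∃n ∃x (¬H(n) ∧ ¬H(q) ∨ ¬H(x))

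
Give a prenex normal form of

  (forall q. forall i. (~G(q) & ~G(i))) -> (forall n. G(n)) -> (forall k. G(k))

exists q. exists i. exists n. forall k. (G(q) | G(i) | ~G(n) | G(k))

Rewrite implications/biconditionals: A → B as ¬A ∨ B.
  ~(forall q. forall i. (~G(q) & ~G(i))) | ~(forall n. G(n)) | (forall k. G(k))
Move each ¬ inward, flipping quantifiers it crosses:
  (exists q. exists i. (G(q) | G(i))) | (exists n. ~G(n)) | (forall k. G(k))
All bound variables are already distinct, so no renaming is needed.
Finally move all quantifiers to the prefix:
  exists q. exists i. exists n. forall k. (G(q) | G(i) | ~G(n) | G(k))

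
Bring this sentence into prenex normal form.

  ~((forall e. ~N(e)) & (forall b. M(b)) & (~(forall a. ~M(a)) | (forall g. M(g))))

exists e. exists b. forall a. exists g. (N(e) | ~M(b) | ~M(a) & ~M(g))

Push ¬ through the quantifiers and connectives to reach negation normal form:
  (exists e. N(e)) | (exists b. ~M(b)) | (forall a. ~M(a)) & (exists g. ~M(g))
All bound variables are already distinct, so no renaming is needed.
Pull the quantifiers to the front (each side's bound variable is not free in the other side):
  exists e. exists b. forall a. exists g. (N(e) | ~M(b) | ~M(a) & ~M(g))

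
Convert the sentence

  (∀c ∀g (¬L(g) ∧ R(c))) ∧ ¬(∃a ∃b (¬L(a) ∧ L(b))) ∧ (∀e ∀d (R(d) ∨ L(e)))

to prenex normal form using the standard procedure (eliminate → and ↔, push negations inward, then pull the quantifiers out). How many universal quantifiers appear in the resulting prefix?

6

Push ¬ through the quantifiers and connectives to reach negation normal form:
  (∀c ∀g (¬L(g) ∧ R(c))) ∧ (∀a ∀b (L(a) ∨ ¬L(b))) ∧ (∀e ∀d (R(d) ∨ L(e)))
Extract every quantifier outward, since the variables are now distinct and don't occur free across branches:
  ∀c ∀g ∀a ∀b ∀e ∀d (¬L(g) ∧ R(c) ∧ (L(a) ∨ ¬L(b)) ∧ (R(d) ∨ L(e)))
The prefix is ∀c ∀g ∀a ∀b ∀e ∀d: 6 universal, 0 existential.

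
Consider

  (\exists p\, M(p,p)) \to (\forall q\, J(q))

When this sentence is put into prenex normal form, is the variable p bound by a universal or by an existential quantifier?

universal

Eliminate → and ↔ using ¬ and ∨.
  \neg (\exists p\, M(p,p)) \lor (\forall q\, J(q))
Drive negations inward (¬∀x A ≡ ∃x ¬A, ¬∃x A ≡ ∀x ¬A, De Morgan for ∧/∨):
  (\forall p\, \neg M(p,p)) \lor (\forall q\, J(q))
All bound variables are already distinct, so no renaming is needed.
Extract every quantifier outward, since the variables are now distinct and don't occur free across branches:
  \forall p\, \forall q\, (\neg M(p,p) \lor J(q))
The quantifier \exists p sits under an odd number of negations (counting the antecedent side of each →), so it flips to \forall p.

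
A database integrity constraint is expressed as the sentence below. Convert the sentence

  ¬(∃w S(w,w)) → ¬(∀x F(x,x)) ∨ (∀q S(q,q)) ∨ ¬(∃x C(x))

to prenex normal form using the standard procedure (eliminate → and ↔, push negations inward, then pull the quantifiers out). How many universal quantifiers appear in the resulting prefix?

Rewrite implications/biconditionals: A → B as ¬A ∨ B.
  ¬¬(∃w S(w,w)) ∨ ¬(∀x F(x,x)) ∨ (∀q S(q,q)) ∨ ¬(∃x C(x))
Push ¬ through the quantifiers and connectives to reach negation normal form:
  (∃w S(w,w)) ∨ (∃x ¬F(x,x)) ∨ (∀q S(q,q)) ∨ (∀x ¬C(x))
Rename bound variables to avoid capture: x↦s.
  (∃w S(w,w)) ∨ (∃x ¬F(x,x)) ∨ (∀q S(q,q)) ∨ (∀s ¬C(s))
Extract every quantifier outward, since the variables are now distinct and don't occur free across branches:
  ∃w ∃x ∀q ∀s (S(w,w) ∨ ¬F(x,x) ∨ S(q,q) ∨ ¬C(s))
The prefix is ∃w ∃x ∀q ∀s: 2 universal, 2 existential.

2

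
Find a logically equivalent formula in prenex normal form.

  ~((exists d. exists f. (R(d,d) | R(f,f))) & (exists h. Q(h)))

Drive negations inward (¬∀x A ≡ ∃x ¬A, ¬∃x A ≡ ∀x ¬A, De Morgan for ∧/∨):
  (forall d. forall f. (~R(d,d) & ~R(f,f))) | (forall h. ~Q(h))
Extract every quantifier outward, since the variables are now distinct and don't occur free across branches:
  forall d. forall f. forall h. (~R(d,d) & ~R(f,f) | ~Q(h))

forall d. forall f. forall h. (~R(d,d) & ~R(f,f) | ~Q(h))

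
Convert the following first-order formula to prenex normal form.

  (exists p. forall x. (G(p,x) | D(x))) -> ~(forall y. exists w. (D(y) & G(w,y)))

forall p. exists x. exists y. forall w. (~G(p,x) & ~D(x) | ~D(y) | ~G(w,y))

Rewrite implications/biconditionals: A → B as ¬A ∨ B.
  ~(exists p. forall x. (G(p,x) | D(x))) | ~(forall y. exists w. (D(y) & G(w,y)))
Move each ¬ inward, flipping quantifiers it crosses:
  (forall p. exists x. (~G(p,x) & ~D(x))) | (exists y. forall w. (~D(y) | ~G(w,y)))
All bound variables are already distinct, so no renaming is needed.
Finally move all quantifiers to the prefix:
  forall p. exists x. exists y. forall w. (~G(p,x) & ~D(x) | ~D(y) | ~G(w,y))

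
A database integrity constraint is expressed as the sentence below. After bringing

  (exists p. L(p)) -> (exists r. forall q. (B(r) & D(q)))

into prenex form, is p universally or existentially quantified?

Eliminate → and ↔ using ¬ and ∨.
  ~(exists p. L(p)) | (exists r. forall q. (B(r) & D(q)))
Drive negations inward (¬∀x A ≡ ∃x ¬A, ¬∃x A ≡ ∀x ¬A, De Morgan for ∧/∨):
  (forall p. ~L(p)) | (exists r. forall q. (B(r) & D(q)))
All bound variables are already distinct, so no renaming is needed.
Pull the quantifiers to the front (each side's bound variable is not free in the other side):
  forall p. exists r. forall q. (~L(p) | B(r) & D(q))
The quantifier exists p sits under an odd number of negations (counting the antecedent side of each →), so it flips to forall p.

universal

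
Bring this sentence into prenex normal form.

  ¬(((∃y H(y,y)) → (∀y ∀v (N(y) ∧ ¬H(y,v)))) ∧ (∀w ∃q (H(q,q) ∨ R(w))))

∃y ∃s ∃v ∃w ∀q (H(y,y) ∧ (¬N(s) ∨ H(s,v)) ∨ ¬H(q,q) ∧ ¬R(w))

First replace A → B with ¬A ∨ B.
  ¬((¬(∃y H(y,y)) ∨ (∀y ∀v (N(y) ∧ ¬H(y,v)))) ∧ (∀w ∃q (H(q,q) ∨ R(w))))
Move each ¬ inward, flipping quantifiers it crosses:
  (∃y H(y,y)) ∧ (∃y ∃v (¬N(y) ∨ H(y,v))) ∨ (∃w ∀q (¬H(q,q) ∧ ¬R(w)))
Rename bound variables to avoid capture: y↦s.
  (∃y H(y,y)) ∧ (∃s ∃v (¬N(s) ∨ H(s,v))) ∨ (∃w ∀q (¬H(q,q) ∧ ¬R(w)))
Pull the quantifiers to the front (each side's bound variable is not free in the other side):
  ∃y ∃s ∃v ∃w ∀q (H(y,y) ∧ (¬N(s) ∨ H(s,v)) ∨ ¬H(q,q) ∧ ¬R(w))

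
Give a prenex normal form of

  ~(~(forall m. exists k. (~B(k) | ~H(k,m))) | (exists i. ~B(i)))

forall m. exists k. forall i. ((~B(k) | ~H(k,m)) & B(i))

Move each ¬ inward, flipping quantifiers it crosses:
  (forall m. exists k. (~B(k) | ~H(k,m))) & (forall i. B(i))
Pull the quantifiers to the front (each side's bound variable is not free in the other side):
  forall m. exists k. forall i. ((~B(k) | ~H(k,m)) & B(i))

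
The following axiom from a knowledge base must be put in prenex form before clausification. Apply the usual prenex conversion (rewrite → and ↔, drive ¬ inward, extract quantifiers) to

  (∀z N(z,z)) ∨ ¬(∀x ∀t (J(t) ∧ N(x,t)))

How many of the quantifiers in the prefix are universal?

1

Move each ¬ inward, flipping quantifiers it crosses:
  (∀z N(z,z)) ∨ (∃x ∃t (¬J(t) ∨ ¬N(x,t)))
All bound variables are already distinct, so no renaming is needed.
Pull the quantifiers to the front (each side's bound variable is not free in the other side):
  ∀z ∃x ∃t (N(z,z) ∨ ¬J(t) ∨ ¬N(x,t))
The prefix is ∀z ∃x ∃t: 1 universal, 2 existential.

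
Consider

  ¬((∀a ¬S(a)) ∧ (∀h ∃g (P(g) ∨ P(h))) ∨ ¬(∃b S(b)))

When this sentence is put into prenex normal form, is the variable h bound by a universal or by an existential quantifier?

Move each ¬ inward, flipping quantifiers it crosses:
  ((∃a S(a)) ∨ (∃h ∀g (¬P(g) ∧ ¬P(h)))) ∧ (∃b S(b))
All bound variables are already distinct, so no renaming is needed.
Finally move all quantifiers to the prefix:
  ∃a ∃h ∀g ∃b ((S(a) ∨ ¬P(g) ∧ ¬P(h)) ∧ S(b))
The quantifier ∀h sits under an odd number of negations, so it flips to ∃h.

existential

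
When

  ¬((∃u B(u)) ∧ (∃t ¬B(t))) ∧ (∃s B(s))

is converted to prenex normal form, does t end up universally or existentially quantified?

universal

Drive negations inward (¬∀x A ≡ ∃x ¬A, ¬∃x A ≡ ∀x ¬A, De Morgan for ∧/∨):
  ((∀u ¬B(u)) ∨ (∀t B(t))) ∧ (∃s B(s))
All bound variables are already distinct, so no renaming is needed.
Pull the quantifiers to the front (each side's bound variable is not free in the other side):
  ∀u ∀t ∃s ((¬B(u) ∨ B(t)) ∧ B(s))
The quantifier ∃t sits under an odd number of negations, so it flips to ∀t.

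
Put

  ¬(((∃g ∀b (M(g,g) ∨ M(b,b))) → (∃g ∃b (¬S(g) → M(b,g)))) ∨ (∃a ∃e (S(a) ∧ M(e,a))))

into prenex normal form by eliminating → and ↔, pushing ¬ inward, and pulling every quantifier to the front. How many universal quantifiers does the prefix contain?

First replace A → B with ¬A ∨ B.
  ¬(¬(∃g ∀b (M(g,g) ∨ M(b,b))) ∨ (∃g ∃b (¬¬S(g) ∨ M(b,g))) ∨ (∃a ∃e (S(a) ∧ M(e,a))))
Move each ¬ inward, flipping quantifiers it crosses:
  (∃g ∀b (M(g,g) ∨ M(b,b))) ∧ (∀g ∀b (¬S(g) ∧ ¬M(b,g))) ∧ (∀a ∀e (¬S(a) ∨ ¬M(e,a)))
Rename bound variables to avoid capture: g↦x, b↦x1.
  (∃g ∀b (M(g,g) ∨ M(b,b))) ∧ (∀x ∀x1 (¬S(x) ∧ ¬M(x1,x))) ∧ (∀a ∀e (¬S(a) ∨ ¬M(e,a)))
Finally move all quantifiers to the prefix:
  ∃g ∀b ∀x ∀x1 ∀a ∀e ((M(g,g) ∨ M(b,b)) ∧ ¬S(x) ∧ ¬M(x1,x) ∧ (¬S(a) ∨ ¬M(e,a)))
The prefix is ∃g ∀b ∀x ∀x1 ∀a ∀e: 5 universal, 1 existential.

5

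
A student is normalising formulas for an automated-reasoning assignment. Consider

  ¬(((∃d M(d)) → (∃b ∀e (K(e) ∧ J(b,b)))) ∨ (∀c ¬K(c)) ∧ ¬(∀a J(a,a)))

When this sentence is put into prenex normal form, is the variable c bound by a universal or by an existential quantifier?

existential

First replace A → B with ¬A ∨ B.
  ¬(¬(∃d M(d)) ∨ (∃b ∀e (K(e) ∧ J(b,b))) ∨ (∀c ¬K(c)) ∧ ¬(∀a J(a,a)))
Move each ¬ inward, flipping quantifiers it crosses:
  (∃d M(d)) ∧ (∀b ∃e (¬K(e) ∨ ¬J(b,b))) ∧ ((∃c K(c)) ∨ (∀a J(a,a)))
All bound variables are already distinct, so no renaming is needed.
Finally move all quantifiers to the prefix:
  ∃d ∀b ∃e ∃c ∀a (M(d) ∧ (¬K(e) ∨ ¬J(b,b)) ∧ (K(c) ∨ J(a,a)))
The quantifier ∀c sits under an odd number of negations (counting the antecedent side of each →), so it flips to ∃c.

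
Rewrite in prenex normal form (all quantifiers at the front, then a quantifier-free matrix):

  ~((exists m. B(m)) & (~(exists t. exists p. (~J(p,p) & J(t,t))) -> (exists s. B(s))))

Eliminate → and ↔ using ¬ and ∨.
  ~((exists m. B(m)) & (~~(exists t. exists p. (~J(p,p) & J(t,t))) | (exists s. B(s))))
Drive negations inward (¬∀x A ≡ ∃x ¬A, ¬∃x A ≡ ∀x ¬A, De Morgan for ∧/∨):
  (forall m. ~B(m)) | (forall t. forall p. (J(p,p) | ~J(t,t))) & (forall s. ~B(s))
All bound variables are already distinct, so no renaming is needed.
Pull the quantifiers to the front (each side's bound variable is not free in the other side):
  forall m. forall t. forall p. forall s. (~B(m) | (J(p,p) | ~J(t,t)) & ~B(s))

forall m. forall t. forall p. forall s. (~B(m) | (J(p,p) | ~J(t,t)) & ~B(s))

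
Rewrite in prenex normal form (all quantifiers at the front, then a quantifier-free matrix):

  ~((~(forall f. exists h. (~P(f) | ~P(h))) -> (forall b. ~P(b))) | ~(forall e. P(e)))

exists f. forall h. exists b. forall e. (P(f) & P(h) & P(b) & P(e))

Rewrite implications/biconditionals: A → B as ¬A ∨ B.
  ~(~~(forall f. exists h. (~P(f) | ~P(h))) | (forall b. ~P(b)) | ~(forall e. P(e)))
Move each ¬ inward, flipping quantifiers it crosses:
  (exists f. forall h. (P(f) & P(h))) & (exists b. P(b)) & (forall e. P(e))
All bound variables are already distinct, so no renaming is needed.
Pull the quantifiers to the front (each side's bound variable is not free in the other side):
  exists f. forall h. exists b. forall e. (P(f) & P(h) & P(b) & P(e))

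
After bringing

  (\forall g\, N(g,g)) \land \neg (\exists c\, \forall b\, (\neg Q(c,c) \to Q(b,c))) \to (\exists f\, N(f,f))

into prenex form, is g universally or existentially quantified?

existential

First replace A → B with ¬A ∨ B.
  \neg ((\forall g\, N(g,g)) \land \neg (\exists c\, \forall b\, (\neg \neg Q(c,c) \lor Q(b,c)))) \lor (\exists f\, N(f,f))
Move each ¬ inward, flipping quantifiers it crosses:
  (\exists g\, \neg N(g,g)) \lor (\exists c\, \forall b\, (Q(c,c) \lor Q(b,c))) \lor (\exists f\, N(f,f))
All bound variables are already distinct, so no renaming is needed.
Extract every quantifier outward, since the variables are now distinct and don't occur free across branches:
  \exists g\, \exists c\, \forall b\, \exists f\, (\neg N(g,g) \lor Q(c,c) \lor Q(b,c) \lor N(f,f))
The quantifier \forall g sits under an odd number of negations (counting the antecedent side of each →), so it flips to \exists g.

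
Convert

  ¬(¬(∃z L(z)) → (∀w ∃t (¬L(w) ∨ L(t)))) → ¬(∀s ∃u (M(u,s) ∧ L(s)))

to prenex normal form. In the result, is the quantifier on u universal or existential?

First replace A → B with ¬A ∨ B.
  ¬¬(¬¬(∃z L(z)) ∨ (∀w ∃t (¬L(w) ∨ L(t)))) ∨ ¬(∀s ∃u (M(u,s) ∧ L(s)))
Push ¬ through the quantifiers and connectives to reach negation normal form:
  (∃z L(z)) ∨ (∀w ∃t (¬L(w) ∨ L(t))) ∨ (∃s ∀u (¬M(u,s) ∨ ¬L(s)))
All bound variables are already distinct, so no renaming is needed.
Finally move all quantifiers to the prefix:
  ∃z ∀w ∃t ∃s ∀u (L(z) ∨ ¬L(w) ∨ L(t) ∨ ¬M(u,s) ∨ ¬L(s))
The quantifier ∃u sits under an odd number of negations (counting the antecedent side of each →), so it flips to ∀u.

universal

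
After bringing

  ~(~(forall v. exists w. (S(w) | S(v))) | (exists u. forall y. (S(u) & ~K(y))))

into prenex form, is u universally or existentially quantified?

universal

Drive negations inward (¬∀x A ≡ ∃x ¬A, ¬∃x A ≡ ∀x ¬A, De Morgan for ∧/∨):
  (forall v. exists w. (S(w) | S(v))) & (forall u. exists y. (~S(u) | K(y)))
All bound variables are already distinct, so no renaming is needed.
Pull the quantifiers to the front (each side's bound variable is not free in the other side):
  forall v. exists w. forall u. exists y. ((S(w) | S(v)) & (~S(u) | K(y)))
The quantifier exists u sits under an odd number of negations, so it flips to forall u.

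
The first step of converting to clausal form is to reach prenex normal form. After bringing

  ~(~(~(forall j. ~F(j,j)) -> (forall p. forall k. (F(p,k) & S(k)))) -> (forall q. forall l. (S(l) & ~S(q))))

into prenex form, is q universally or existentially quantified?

existential

Rewrite implications/biconditionals: A → B as ¬A ∨ B.
  ~(~~(~~(forall j. ~F(j,j)) | (forall p. forall k. (F(p,k) & S(k)))) | (forall q. forall l. (S(l) & ~S(q))))
Drive negations inward (¬∀x A ≡ ∃x ¬A, ¬∃x A ≡ ∀x ¬A, De Morgan for ∧/∨):
  (exists j. F(j,j)) & (exists p. exists k. (~F(p,k) | ~S(k))) & (exists q. exists l. (~S(l) | S(q)))
Extract every quantifier outward, since the variables are now distinct and don't occur free across branches:
  exists j. exists p. exists k. exists q. exists l. (F(j,j) & (~F(p,k) | ~S(k)) & (~S(l) | S(q)))
The quantifier forall q sits under an odd number of negations (counting the antecedent side of each →), so it flips to exists q.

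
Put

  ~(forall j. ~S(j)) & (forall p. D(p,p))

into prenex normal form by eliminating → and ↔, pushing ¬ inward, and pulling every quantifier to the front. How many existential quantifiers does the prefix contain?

1

Drive negations inward (¬∀x A ≡ ∃x ¬A, ¬∃x A ≡ ∀x ¬A, De Morgan for ∧/∨):
  (exists j. S(j)) & (forall p. D(p,p))
All bound variables are already distinct, so no renaming is needed.
Pull the quantifiers to the front (each side's bound variable is not free in the other side):
  exists j. forall p. (S(j) & D(p,p))
The prefix is exists j forall p: 1 universal, 1 existential.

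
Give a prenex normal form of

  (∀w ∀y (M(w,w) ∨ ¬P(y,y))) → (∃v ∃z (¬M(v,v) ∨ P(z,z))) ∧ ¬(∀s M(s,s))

First replace A → B with ¬A ∨ B.
  ¬(∀w ∀y (M(w,w) ∨ ¬P(y,y))) ∨ (∃v ∃z (¬M(v,v) ∨ P(z,z))) ∧ ¬(∀s M(s,s))
Push ¬ through the quantifiers and connectives to reach negation normal form:
  (∃w ∃y (¬M(w,w) ∧ P(y,y))) ∨ (∃v ∃z (¬M(v,v) ∨ P(z,z))) ∧ (∃s ¬M(s,s))
Finally move all quantifiers to the prefix:
  ∃w ∃y ∃v ∃z ∃s (¬M(w,w) ∧ P(y,y) ∨ (¬M(v,v) ∨ P(z,z)) ∧ ¬M(s,s))

∃w ∃y ∃v ∃z ∃s (¬M(w,w) ∧ P(y,y) ∨ (¬M(v,v) ∨ P(z,z)) ∧ ¬M(s,s))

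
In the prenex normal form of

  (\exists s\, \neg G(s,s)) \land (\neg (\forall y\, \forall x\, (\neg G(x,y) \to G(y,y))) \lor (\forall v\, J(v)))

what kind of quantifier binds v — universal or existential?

Eliminate → and ↔ using ¬ and ∨.
  (\exists s\, \neg G(s,s)) \land (\neg (\forall y\, \forall x\, (\neg \neg G(x,y) \lor G(y,y))) \lor (\forall v\, J(v)))
Move each ¬ inward, flipping quantifiers it crosses:
  (\exists s\, \neg G(s,s)) \land ((\exists y\, \exists x\, (\neg G(x,y) \land \neg G(y,y))) \lor (\forall v\, J(v)))
All bound variables are already distinct, so no renaming is needed.
Pull the quantifiers to the front (each side's bound variable is not free in the other side):
  \exists s\, \exists y\, \exists x\, \forall v\, (\neg G(s,s) \land (\neg G(x,y) \land \neg G(y,y) \lor J(v)))
The quantifier \forall v sits under an even number of negations (counting the antecedent side of each →), so it remains universal.

universal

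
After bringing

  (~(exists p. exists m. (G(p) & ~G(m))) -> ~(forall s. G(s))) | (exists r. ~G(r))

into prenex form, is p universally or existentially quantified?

Rewrite implications/biconditionals: A → B as ¬A ∨ B.
  ~~(exists p. exists m. (G(p) & ~G(m))) | ~(forall s. G(s)) | (exists r. ~G(r))
Push ¬ through the quantifiers and connectives to reach negation normal form:
  (exists p. exists m. (G(p) & ~G(m))) | (exists s. ~G(s)) | (exists r. ~G(r))
All bound variables are already distinct, so no renaming is needed.
Finally move all quantifiers to the prefix:
  exists p. exists m. exists s. exists r. (G(p) & ~G(m) | ~G(s) | ~G(r))
The quantifier exists p sits under an even number of negations (counting the antecedent side of each →), so it remains existential.

existential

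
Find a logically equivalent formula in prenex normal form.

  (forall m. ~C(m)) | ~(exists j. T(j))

Push ¬ through the quantifiers and connectives to reach negation normal form:
  (forall m. ~C(m)) | (forall j. ~T(j))
Pull the quantifiers to the front (each side's bound variable is not free in the other side):
  forall m. forall j. (~C(m) | ~T(j))

forall m. forall j. (~C(m) | ~T(j))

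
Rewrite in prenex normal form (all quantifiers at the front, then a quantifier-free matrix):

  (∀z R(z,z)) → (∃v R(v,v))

First replace A → B with ¬A ∨ B.
  ¬(∀z R(z,z)) ∨ (∃v R(v,v))
Push ¬ through the quantifiers and connectives to reach negation normal form:
  (∃z ¬R(z,z)) ∨ (∃v R(v,v))
All bound variables are already distinct, so no renaming is needed.
Pull the quantifiers to the front (each side's bound variable is not free in the other side):
  ∃z ∃v (¬R(z,z) ∨ R(v,v))

∃z ∃v (¬R(z,z) ∨ R(v,v))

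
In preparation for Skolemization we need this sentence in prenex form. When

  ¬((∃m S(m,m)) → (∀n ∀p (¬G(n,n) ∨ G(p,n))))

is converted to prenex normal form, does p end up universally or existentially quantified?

Eliminate → and ↔ using ¬ and ∨.
  ¬(¬(∃m S(m,m)) ∨ (∀n ∀p (¬G(n,n) ∨ G(p,n))))
Move each ¬ inward, flipping quantifiers it crosses:
  (∃m S(m,m)) ∧ (∃n ∃p (G(n,n) ∧ ¬G(p,n)))
All bound variables are already distinct, so no renaming is needed.
Pull the quantifiers to the front (each side's bound variable is not free in the other side):
  ∃m ∃n ∃p (S(m,m) ∧ G(n,n) ∧ ¬G(p,n))
The quantifier ∀p sits under an odd number of negations (counting the antecedent side of each →), so it flips to ∃p.

existential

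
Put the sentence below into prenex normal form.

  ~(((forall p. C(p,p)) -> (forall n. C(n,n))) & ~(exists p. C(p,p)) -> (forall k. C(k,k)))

exists p. forall n. forall u. exists k. ((~C(p,p) | C(n,n)) & ~C(u,u) & ~C(k,k))

First replace A → B with ¬A ∨ B.
  ~(~((~(forall p. C(p,p)) | (forall n. C(n,n))) & ~(exists p. C(p,p))) | (forall k. C(k,k)))
Drive negations inward (¬∀x A ≡ ∃x ¬A, ¬∃x A ≡ ∀x ¬A, De Morgan for ∧/∨):
  ((exists p. ~C(p,p)) | (forall n. C(n,n))) & (forall p. ~C(p,p)) & (exists k. ~C(k,k))
Rename bound variables to avoid capture: p↦u.
  ((exists p. ~C(p,p)) | (forall n. C(n,n))) & (forall u. ~C(u,u)) & (exists k. ~C(k,k))
Extract every quantifier outward, since the variables are now distinct and don't occur free across branches:
  exists p. forall n. forall u. exists k. ((~C(p,p) | C(n,n)) & ~C(u,u) & ~C(k,k))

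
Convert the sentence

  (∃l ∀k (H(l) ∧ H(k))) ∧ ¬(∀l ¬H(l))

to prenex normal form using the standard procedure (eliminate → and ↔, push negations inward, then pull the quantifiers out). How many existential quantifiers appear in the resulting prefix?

Drive negations inward (¬∀x A ≡ ∃x ¬A, ¬∃x A ≡ ∀x ¬A, De Morgan for ∧/∨):
  (∃l ∀k (H(l) ∧ H(k))) ∧ (∃l H(l))
Give each quantifier a distinct variable: l↦a.
  (∃l ∀k (H(l) ∧ H(k))) ∧ (∃a H(a))
Extract every quantifier outward, since the variables are now distinct and don't occur free across branches:
  ∃l ∀k ∃a (H(l) ∧ H(k) ∧ H(a))
The prefix is ∃l ∀k ∃a: 1 universal, 2 existential.

2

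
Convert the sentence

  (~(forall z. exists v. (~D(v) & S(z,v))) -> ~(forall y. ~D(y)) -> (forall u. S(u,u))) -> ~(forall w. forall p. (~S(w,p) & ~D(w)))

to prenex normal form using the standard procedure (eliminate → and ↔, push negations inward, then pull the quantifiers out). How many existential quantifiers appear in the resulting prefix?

Eliminate → and ↔ using ¬ and ∨.
  ~(~~(forall z. exists v. (~D(v) & S(z,v))) | ~~(forall y. ~D(y)) | (forall u. S(u,u))) | ~(forall w. forall p. (~S(w,p) & ~D(w)))
Drive negations inward (¬∀x A ≡ ∃x ¬A, ¬∃x A ≡ ∀x ¬A, De Morgan for ∧/∨):
  (exists z. forall v. (D(v) | ~S(z,v))) & (exists y. D(y)) & (exists u. ~S(u,u)) | (exists w. exists p. (S(w,p) | D(w)))
Pull the quantifiers to the front (each side's bound variable is not free in the other side):
  exists z. forall v. exists y. exists u. exists w. exists p. ((D(v) | ~S(z,v)) & D(y) & ~S(u,u) | S(w,p) | D(w))
The prefix is exists z forall v exists y exists u exists w exists p: 1 universal, 5 existential.

5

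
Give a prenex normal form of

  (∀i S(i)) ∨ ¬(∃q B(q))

∀i ∀q (S(i) ∨ ¬B(q))

Drive negations inward (¬∀x A ≡ ∃x ¬A, ¬∃x A ≡ ∀x ¬A, De Morgan for ∧/∨):
  (∀i S(i)) ∨ (∀q ¬B(q))
All bound variables are already distinct, so no renaming is needed.
Extract every quantifier outward, since the variables are now distinct and don't occur free across branches:
  ∀i ∀q (S(i) ∨ ¬B(q))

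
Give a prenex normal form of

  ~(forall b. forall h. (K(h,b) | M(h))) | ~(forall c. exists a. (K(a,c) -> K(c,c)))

exists b. exists h. exists c. forall a. (~K(h,b) & ~M(h) | K(a,c) & ~K(c,c))

Eliminate → and ↔ using ¬ and ∨.
  ~(forall b. forall h. (K(h,b) | M(h))) | ~(forall c. exists a. (~K(a,c) | K(c,c)))
Push ¬ through the quantifiers and connectives to reach negation normal form:
  (exists b. exists h. (~K(h,b) & ~M(h))) | (exists c. forall a. (K(a,c) & ~K(c,c)))
Pull the quantifiers to the front (each side's bound variable is not free in the other side):
  exists b. exists h. exists c. forall a. (~K(h,b) & ~M(h) | K(a,c) & ~K(c,c))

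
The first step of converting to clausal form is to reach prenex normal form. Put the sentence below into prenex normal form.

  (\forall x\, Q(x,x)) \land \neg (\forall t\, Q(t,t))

\forall x\, \exists t\, (Q(x,x) \land \neg Q(t,t))

Push ¬ through the quantifiers and connectives to reach negation normal form:
  (\forall x\, Q(x,x)) \land (\exists t\, \neg Q(t,t))
All bound variables are already distinct, so no renaming is needed.
Extract every quantifier outward, since the variables are now distinct and don't occur free across branches:
  \forall x\, \exists t\, (Q(x,x) \land \neg Q(t,t))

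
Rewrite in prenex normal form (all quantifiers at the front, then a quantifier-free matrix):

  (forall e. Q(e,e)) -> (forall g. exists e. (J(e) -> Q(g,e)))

Rewrite implications/biconditionals: A → B as ¬A ∨ B.
  ~(forall e. Q(e,e)) | (forall g. exists e. (~J(e) | Q(g,e)))
Drive negations inward (¬∀x A ≡ ∃x ¬A, ¬∃x A ≡ ∀x ¬A, De Morgan for ∧/∨):
  (exists e. ~Q(e,e)) | (forall g. exists e. (~J(e) | Q(g,e)))
Give each quantifier a distinct variable: e↦x1.
  (exists e. ~Q(e,e)) | (forall g. exists x1. (~J(x1) | Q(g,x1)))
Extract every quantifier outward, since the variables are now distinct and don't occur free across branches:
  exists e. forall g. exists x1. (~Q(e,e) | ~J(x1) | Q(g,x1))

exists e. forall g. exists x1. (~Q(e,e) | ~J(x1) | Q(g,x1))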